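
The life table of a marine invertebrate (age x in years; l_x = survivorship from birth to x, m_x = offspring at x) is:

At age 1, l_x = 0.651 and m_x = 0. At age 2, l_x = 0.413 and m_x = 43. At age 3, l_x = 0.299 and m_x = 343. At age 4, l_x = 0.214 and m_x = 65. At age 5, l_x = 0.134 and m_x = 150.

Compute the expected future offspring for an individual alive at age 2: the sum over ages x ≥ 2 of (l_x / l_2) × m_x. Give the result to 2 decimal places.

373.67

l_2 = 0.413. Conditional survival from age 2 to x is l_x / l_2.
  x=2: (0.413/0.413) × 43 = 43.0000
  x=3: (0.299/0.413) × 343 = 248.3220
  x=4: (0.214/0.413) × 65 = 33.6804
  x=5: (0.134/0.413) × 150 = 48.6683
Sum = 43.0000 + 248.3220 + 33.6804 + 48.6683 = 373.6707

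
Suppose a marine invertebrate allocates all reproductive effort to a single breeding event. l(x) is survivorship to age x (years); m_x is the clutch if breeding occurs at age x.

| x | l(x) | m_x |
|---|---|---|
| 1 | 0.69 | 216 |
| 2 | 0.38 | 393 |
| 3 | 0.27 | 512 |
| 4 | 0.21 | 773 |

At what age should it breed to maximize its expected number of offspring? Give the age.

Expected offspring if breeding at age x = l(x) × m_x:
  age 1: 0.69 × 216 = 149.040
  age 2: 0.38 × 393 = 149.340
  age 3: 0.27 × 512 = 138.240
  age 4: 0.21 × 773 = 162.330
Maximum at age 4 (162.330).

4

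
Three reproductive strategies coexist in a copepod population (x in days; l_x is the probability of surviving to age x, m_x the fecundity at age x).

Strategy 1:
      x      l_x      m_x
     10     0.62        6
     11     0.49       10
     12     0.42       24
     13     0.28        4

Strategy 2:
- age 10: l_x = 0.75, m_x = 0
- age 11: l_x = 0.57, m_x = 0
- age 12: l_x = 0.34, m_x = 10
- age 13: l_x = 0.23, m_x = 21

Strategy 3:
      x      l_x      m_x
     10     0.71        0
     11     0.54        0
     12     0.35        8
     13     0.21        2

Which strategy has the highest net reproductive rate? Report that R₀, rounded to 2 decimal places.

Strategy 1: R₀ = 0.62×6 + 0.49×10 + 0.42×24 + 0.28×4 = 19.8200
Strategy 2: R₀ = 0.75×0 + 0.57×0 + 0.34×10 + 0.23×21 = 8.2300
Strategy 3: R₀ = 0.71×0 + 0.54×0 + 0.35×8 + 0.21×2 = 3.2200
Highest R₀: strategy 1 with 19.8200.

19.82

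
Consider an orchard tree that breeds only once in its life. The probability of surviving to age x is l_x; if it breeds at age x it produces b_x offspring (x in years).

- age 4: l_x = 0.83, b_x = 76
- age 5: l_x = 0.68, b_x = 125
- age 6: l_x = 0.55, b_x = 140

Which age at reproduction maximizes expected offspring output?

5

Expected offspring if breeding at age x = l_x × b_x:
  age 4: 0.83 × 76 = 63.080
  age 5: 0.68 × 125 = 85.000
  age 6: 0.55 × 140 = 77.000
Maximum at age 5 (85.000).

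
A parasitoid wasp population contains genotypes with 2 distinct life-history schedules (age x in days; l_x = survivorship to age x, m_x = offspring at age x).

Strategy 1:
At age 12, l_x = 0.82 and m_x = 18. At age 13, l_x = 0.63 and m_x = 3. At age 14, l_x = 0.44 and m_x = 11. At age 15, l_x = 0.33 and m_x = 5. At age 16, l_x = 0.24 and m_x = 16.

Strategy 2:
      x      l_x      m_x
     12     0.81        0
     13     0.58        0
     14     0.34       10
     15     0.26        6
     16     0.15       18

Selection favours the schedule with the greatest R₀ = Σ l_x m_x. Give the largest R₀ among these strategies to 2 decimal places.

26.98

Strategy 1: R₀ = 0.82×18 + 0.63×3 + 0.44×11 + 0.33×5 + 0.24×16 = 26.9800
Strategy 2: R₀ = 0.81×0 + 0.58×0 + 0.34×10 + 0.26×6 + 0.15×18 = 7.6600
Highest R₀: strategy 1 with 26.9800.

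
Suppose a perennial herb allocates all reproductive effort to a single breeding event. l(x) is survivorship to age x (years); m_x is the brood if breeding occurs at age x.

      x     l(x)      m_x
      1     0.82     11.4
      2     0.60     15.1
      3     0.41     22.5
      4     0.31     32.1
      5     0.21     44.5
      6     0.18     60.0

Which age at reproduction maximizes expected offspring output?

6

Expected offspring if breeding at age x = l(x) × m_x:
  age 1: 0.82 × 11.4 = 9.348
  age 2: 0.60 × 15.1 = 9.060
  age 3: 0.41 × 22.5 = 9.225
  age 4: 0.31 × 32.1 = 9.951
  age 5: 0.21 × 44.5 = 9.345
  age 6: 0.18 × 60.0 = 10.800
Maximum at age 6 (10.800).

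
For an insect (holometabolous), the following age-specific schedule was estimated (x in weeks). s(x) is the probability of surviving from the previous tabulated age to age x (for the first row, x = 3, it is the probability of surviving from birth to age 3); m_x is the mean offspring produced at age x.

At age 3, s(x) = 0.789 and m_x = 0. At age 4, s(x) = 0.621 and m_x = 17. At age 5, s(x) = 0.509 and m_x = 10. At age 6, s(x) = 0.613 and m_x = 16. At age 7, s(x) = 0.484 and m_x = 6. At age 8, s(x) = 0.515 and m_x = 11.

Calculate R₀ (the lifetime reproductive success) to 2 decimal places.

Survivorship from birth: l_x = s_3·s_4·…·s_x.
  l_3 = 0.78900
  l_4 = 0.48997
  l_5 = 0.24939
  l_6 = 0.15288
  l_7 = 0.07399
  l_8 = 0.03811
R₀ = Σ l_x m_x:
  age 3: 0.78900 × 0 = 0.0000
  age 4: 0.48997 × 17 = 8.3295
  age 5: 0.24939 × 10 = 2.4939
  age 6: 0.15288 × 16 = 2.4461
  age 7: 0.07399 × 6 = 0.4439
  age 8: 0.03811 × 11 = 0.4192
R₀ = 0.0000 + 8.3295 + 2.4939 + 2.4461 + 0.4439 + 0.4192 = 14.1326

14.13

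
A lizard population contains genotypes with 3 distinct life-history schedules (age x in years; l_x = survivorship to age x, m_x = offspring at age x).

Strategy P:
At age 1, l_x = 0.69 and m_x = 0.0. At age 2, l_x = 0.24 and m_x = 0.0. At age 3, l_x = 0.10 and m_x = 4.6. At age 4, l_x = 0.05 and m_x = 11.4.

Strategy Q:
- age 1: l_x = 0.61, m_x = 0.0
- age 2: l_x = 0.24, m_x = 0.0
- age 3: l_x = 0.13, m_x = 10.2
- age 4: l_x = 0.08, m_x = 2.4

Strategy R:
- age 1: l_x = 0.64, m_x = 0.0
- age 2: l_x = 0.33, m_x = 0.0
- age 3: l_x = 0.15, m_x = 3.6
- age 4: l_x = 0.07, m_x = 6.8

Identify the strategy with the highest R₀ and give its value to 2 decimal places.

Strategy P: R₀ = 0.69×0.0 + 0.24×0.0 + 0.10×4.6 + 0.05×11.4 = 1.0300
Strategy Q: R₀ = 0.61×0.0 + 0.24×0.0 + 0.13×10.2 + 0.08×2.4 = 1.5180
Strategy R: R₀ = 0.64×0.0 + 0.33×0.0 + 0.15×3.6 + 0.07×6.8 = 1.0160
Highest R₀: strategy Q with 1.5180.

1.52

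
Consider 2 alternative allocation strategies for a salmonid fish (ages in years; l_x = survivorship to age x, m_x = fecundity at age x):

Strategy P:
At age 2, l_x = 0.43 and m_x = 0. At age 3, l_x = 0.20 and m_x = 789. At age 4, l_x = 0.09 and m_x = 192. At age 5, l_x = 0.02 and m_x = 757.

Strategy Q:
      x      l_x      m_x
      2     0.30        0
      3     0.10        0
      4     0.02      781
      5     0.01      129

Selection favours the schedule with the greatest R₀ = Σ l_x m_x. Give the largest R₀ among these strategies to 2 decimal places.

190.22

Strategy P: R₀ = 0.43×0 + 0.20×789 + 0.09×192 + 0.02×757 = 190.2200
Strategy Q: R₀ = 0.30×0 + 0.10×0 + 0.02×781 + 0.01×129 = 16.9100
Highest R₀: strategy P with 190.2200.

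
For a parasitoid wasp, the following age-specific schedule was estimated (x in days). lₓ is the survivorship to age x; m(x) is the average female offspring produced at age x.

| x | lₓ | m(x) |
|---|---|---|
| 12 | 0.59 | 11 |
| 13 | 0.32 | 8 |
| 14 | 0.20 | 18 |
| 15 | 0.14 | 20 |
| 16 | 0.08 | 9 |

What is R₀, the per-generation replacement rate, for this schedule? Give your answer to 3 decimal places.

16.170

R₀ = Σ lₓ m(x):
  age 12: 0.59 × 11 = 6.4900
  age 13: 0.32 × 8 = 2.5600
  age 14: 0.20 × 18 = 3.6000
  age 15: 0.14 × 20 = 2.8000
  age 16: 0.08 × 9 = 0.7200
R₀ = 6.4900 + 2.5600 + 3.6000 + 2.8000 + 0.7200 = 16.1700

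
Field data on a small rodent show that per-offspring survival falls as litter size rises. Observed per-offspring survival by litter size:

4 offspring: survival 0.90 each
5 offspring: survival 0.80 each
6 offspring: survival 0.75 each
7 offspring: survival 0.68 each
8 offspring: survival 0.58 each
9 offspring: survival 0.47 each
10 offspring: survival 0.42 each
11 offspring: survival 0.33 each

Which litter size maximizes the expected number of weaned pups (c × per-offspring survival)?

Expected weaned pups = c × s(c):
  c=4: 4 × 0.90 = 3.600
  c=5: 5 × 0.80 = 4.000
  c=6: 6 × 0.75 = 4.500
  c=7: 7 × 0.68 = 4.760
  c=8: 8 × 0.58 = 4.640
  c=9: 9 × 0.47 = 4.230
  c=10: 10 × 0.42 = 4.200
  c=11: 11 × 0.33 = 3.630
Maximum at c = 7 (4.760 weaned pups).

7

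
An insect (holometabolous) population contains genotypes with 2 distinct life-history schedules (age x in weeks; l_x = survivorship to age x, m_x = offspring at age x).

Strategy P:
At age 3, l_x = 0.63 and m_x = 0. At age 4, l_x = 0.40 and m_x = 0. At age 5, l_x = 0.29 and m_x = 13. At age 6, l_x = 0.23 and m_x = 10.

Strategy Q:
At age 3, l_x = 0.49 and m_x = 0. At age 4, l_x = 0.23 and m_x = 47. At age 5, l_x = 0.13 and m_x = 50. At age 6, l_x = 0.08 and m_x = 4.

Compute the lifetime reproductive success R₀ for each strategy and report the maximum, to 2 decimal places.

17.63

Strategy P: R₀ = 0.63×0 + 0.40×0 + 0.29×13 + 0.23×10 = 6.0700
Strategy Q: R₀ = 0.49×0 + 0.23×47 + 0.13×50 + 0.08×4 = 17.6300
Highest R₀: strategy Q with 17.6300.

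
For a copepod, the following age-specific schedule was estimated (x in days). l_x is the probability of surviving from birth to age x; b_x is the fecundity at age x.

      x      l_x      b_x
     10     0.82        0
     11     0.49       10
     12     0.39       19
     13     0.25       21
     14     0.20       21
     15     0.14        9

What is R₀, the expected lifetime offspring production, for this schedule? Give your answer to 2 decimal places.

23.02

R₀ = Σ l_x b_x:
  age 10: 0.82 × 0 = 0.0000
  age 11: 0.49 × 10 = 4.9000
  age 12: 0.39 × 19 = 7.4100
  age 13: 0.25 × 21 = 5.2500
  age 14: 0.20 × 21 = 4.2000
  age 15: 0.14 × 9 = 1.2600
R₀ = 0.0000 + 4.9000 + 7.4100 + 5.2500 + 4.2000 + 1.2600 = 23.0200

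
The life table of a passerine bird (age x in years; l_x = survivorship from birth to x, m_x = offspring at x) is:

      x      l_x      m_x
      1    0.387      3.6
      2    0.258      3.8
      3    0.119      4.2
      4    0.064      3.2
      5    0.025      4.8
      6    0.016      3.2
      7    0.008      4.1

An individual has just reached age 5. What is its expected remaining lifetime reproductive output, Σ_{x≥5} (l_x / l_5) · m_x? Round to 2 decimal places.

8.16

l_5 = 0.025. Conditional survival from age 5 to x is l_x / l_5.
  x=5: (0.025/0.025) × 4.8 = 4.8000
  x=6: (0.016/0.025) × 3.2 = 2.0480
  x=7: (0.008/0.025) × 4.1 = 1.3120
Sum = 4.8000 + 2.0480 + 1.3120 = 8.1600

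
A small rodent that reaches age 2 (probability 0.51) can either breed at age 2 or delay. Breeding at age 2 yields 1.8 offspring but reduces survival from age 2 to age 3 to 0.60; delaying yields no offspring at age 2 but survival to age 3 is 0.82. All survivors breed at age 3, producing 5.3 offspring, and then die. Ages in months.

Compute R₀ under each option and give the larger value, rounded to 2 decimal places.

breed at age 2: R₀ = 0.51 × (1.8 + 0.60 × 5.3) = 0.51 × 4.9800 = 2.5398
delay to age 3: R₀ = 0.51 × (0.82 × 5.3) = 0.51 × 4.3460 = 2.2165
Higher: breed at age 2 (2.5398).

2.54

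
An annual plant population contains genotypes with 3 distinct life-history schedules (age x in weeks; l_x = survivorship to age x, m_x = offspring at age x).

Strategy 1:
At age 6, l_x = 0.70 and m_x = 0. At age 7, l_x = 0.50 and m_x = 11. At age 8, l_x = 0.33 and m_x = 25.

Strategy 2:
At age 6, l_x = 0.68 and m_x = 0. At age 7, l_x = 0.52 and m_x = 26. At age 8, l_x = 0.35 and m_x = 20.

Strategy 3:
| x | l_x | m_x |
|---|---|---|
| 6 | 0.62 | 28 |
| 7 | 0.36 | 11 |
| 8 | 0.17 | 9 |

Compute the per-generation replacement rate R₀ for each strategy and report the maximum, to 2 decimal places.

22.85

Strategy 1: R₀ = 0.70×0 + 0.50×11 + 0.33×25 = 13.7500
Strategy 2: R₀ = 0.68×0 + 0.52×26 + 0.35×20 = 20.5200
Strategy 3: R₀ = 0.62×28 + 0.36×11 + 0.17×9 = 22.8500
Highest R₀: strategy 3 with 22.8500.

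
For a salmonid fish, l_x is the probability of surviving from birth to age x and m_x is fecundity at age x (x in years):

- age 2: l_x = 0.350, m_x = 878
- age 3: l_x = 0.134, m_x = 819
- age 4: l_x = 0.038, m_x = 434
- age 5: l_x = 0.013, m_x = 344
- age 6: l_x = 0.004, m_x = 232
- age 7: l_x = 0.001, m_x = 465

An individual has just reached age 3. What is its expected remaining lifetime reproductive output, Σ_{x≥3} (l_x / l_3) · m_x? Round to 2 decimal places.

985.84

l_3 = 0.134. Conditional survival from age 3 to x is l_x / l_3.
  x=3: (0.134/0.134) × 819 = 819.0000
  x=4: (0.038/0.134) × 434 = 123.0746
  x=5: (0.013/0.134) × 344 = 33.3731
  x=6: (0.004/0.134) × 232 = 6.9254
  x=7: (0.001/0.134) × 465 = 3.4701
Sum = 819.0000 + 123.0746 + 33.3731 + 6.9254 + 3.4701 = 985.8433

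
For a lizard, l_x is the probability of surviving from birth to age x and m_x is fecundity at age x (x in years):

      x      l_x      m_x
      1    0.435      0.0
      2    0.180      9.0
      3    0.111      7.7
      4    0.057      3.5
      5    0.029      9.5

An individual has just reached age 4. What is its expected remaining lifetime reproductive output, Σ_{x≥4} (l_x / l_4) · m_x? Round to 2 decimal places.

8.33

l_4 = 0.057. Conditional survival from age 4 to x is l_x / l_4.
  x=4: (0.057/0.057) × 3.5 = 3.5000
  x=5: (0.029/0.057) × 9.5 = 4.8333
Sum = 3.5000 + 4.8333 = 8.3333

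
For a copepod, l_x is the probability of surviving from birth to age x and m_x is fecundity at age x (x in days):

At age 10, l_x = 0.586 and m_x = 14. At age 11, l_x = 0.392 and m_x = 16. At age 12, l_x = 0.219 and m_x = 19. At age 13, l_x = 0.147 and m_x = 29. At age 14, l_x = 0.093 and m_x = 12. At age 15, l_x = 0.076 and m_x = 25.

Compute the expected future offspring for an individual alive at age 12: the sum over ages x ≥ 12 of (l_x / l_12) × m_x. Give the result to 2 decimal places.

l_12 = 0.219. Conditional survival from age 12 to x is l_x / l_12.
  x=12: (0.219/0.219) × 19 = 19.0000
  x=13: (0.147/0.219) × 29 = 19.4658
  x=14: (0.093/0.219) × 12 = 5.0959
  x=15: (0.076/0.219) × 25 = 8.6758
Sum = 19.0000 + 19.4658 + 5.0959 + 8.6758 = 52.2374

52.24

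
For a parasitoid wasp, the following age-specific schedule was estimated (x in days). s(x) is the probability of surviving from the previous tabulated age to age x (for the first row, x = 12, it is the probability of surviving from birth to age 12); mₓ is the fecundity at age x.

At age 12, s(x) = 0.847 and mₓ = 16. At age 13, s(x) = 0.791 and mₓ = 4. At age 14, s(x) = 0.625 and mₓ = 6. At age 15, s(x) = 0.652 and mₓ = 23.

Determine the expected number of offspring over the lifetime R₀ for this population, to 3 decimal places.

Survivorship from birth: l_x = s_12·s_13·…·s_x.
  l_12 = 0.84700
  l_13 = 0.66998
  l_14 = 0.41874
  l_15 = 0.27302
R₀ = Σ l_x mₓ:
  age 12: 0.84700 × 16 = 13.5520
  age 13: 0.66998 × 4 = 2.6799
  age 14: 0.41874 × 6 = 2.5124
  age 15: 0.27302 × 23 = 6.2795
R₀ = 13.5520 + 2.6799 + 2.5124 + 6.2795 = 25.0238

25.024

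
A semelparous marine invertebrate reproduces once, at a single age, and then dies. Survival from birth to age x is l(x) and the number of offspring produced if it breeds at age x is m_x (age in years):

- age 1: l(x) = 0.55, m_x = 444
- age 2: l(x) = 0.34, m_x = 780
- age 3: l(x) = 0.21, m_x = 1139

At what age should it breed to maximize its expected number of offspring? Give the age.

Expected offspring if breeding at age x = l(x) × m_x:
  age 1: 0.55 × 444 = 244.200
  age 2: 0.34 × 780 = 265.200
  age 3: 0.21 × 1139 = 239.190
Maximum at age 2 (265.200).

2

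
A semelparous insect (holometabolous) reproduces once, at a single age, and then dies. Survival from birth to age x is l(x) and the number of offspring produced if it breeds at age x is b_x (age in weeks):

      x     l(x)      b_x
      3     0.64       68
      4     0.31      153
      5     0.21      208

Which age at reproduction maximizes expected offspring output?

4

Expected offspring if breeding at age x = l(x) × b_x:
  age 3: 0.64 × 68 = 43.520
  age 4: 0.31 × 153 = 47.430
  age 5: 0.21 × 208 = 43.680
Maximum at age 4 (47.430).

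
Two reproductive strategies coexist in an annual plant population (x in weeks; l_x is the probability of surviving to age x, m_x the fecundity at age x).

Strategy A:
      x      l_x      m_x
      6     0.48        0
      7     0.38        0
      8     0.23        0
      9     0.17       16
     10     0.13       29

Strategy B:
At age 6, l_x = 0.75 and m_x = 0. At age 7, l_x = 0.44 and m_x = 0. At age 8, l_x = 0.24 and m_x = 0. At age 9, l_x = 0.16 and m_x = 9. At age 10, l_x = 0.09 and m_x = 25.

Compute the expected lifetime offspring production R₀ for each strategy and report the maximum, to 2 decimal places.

6.49

Strategy A: R₀ = 0.48×0 + 0.38×0 + 0.23×0 + 0.17×16 + 0.13×29 = 6.4900
Strategy B: R₀ = 0.75×0 + 0.44×0 + 0.24×0 + 0.16×9 + 0.09×25 = 3.6900
Highest R₀: strategy A with 6.4900.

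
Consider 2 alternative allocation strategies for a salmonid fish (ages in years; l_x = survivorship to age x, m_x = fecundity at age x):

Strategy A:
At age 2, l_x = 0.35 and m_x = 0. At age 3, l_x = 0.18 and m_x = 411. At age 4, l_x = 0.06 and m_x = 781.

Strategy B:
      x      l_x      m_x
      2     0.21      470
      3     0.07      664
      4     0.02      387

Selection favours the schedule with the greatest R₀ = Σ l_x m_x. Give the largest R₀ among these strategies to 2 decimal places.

Strategy A: R₀ = 0.35×0 + 0.18×411 + 0.06×781 = 120.8400
Strategy B: R₀ = 0.21×470 + 0.07×664 + 0.02×387 = 152.9200
Highest R₀: strategy B with 152.9200.

152.92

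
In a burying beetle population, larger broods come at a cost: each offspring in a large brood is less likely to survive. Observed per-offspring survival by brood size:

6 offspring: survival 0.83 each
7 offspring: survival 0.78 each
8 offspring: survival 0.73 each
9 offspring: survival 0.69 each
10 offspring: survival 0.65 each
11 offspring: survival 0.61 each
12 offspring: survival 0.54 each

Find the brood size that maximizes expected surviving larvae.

11

Expected surviving larvae = c × s(c):
  c=6: 6 × 0.83 = 4.980
  c=7: 7 × 0.78 = 5.460
  c=8: 8 × 0.73 = 5.840
  c=9: 9 × 0.69 = 6.210
  c=10: 10 × 0.65 = 6.500
  c=11: 11 × 0.61 = 6.710
  c=12: 12 × 0.54 = 6.480
Maximum at c = 11 (6.710 surviving larvae).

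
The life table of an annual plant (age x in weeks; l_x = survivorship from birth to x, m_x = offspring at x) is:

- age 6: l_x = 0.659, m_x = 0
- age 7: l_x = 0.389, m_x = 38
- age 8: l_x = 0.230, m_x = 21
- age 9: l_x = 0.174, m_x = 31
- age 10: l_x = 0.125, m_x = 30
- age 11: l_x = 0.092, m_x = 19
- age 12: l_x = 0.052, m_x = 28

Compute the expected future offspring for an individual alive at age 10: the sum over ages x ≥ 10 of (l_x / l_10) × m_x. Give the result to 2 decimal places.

55.63

l_10 = 0.125. Conditional survival from age 10 to x is l_x / l_10.
  x=10: (0.125/0.125) × 30 = 30.0000
  x=11: (0.092/0.125) × 19 = 13.9840
  x=12: (0.052/0.125) × 28 = 11.6480
Sum = 30.0000 + 13.9840 + 11.6480 = 55.6320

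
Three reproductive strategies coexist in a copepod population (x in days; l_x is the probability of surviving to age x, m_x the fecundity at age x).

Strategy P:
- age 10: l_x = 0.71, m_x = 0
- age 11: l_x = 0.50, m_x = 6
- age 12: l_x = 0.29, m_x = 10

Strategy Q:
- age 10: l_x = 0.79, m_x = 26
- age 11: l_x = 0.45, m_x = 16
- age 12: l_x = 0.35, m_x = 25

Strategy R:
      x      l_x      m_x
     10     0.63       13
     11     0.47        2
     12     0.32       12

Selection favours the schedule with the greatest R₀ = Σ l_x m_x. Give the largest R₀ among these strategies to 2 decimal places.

Strategy P: R₀ = 0.71×0 + 0.50×6 + 0.29×10 = 5.9000
Strategy Q: R₀ = 0.79×26 + 0.45×16 + 0.35×25 = 36.4900
Strategy R: R₀ = 0.63×13 + 0.47×2 + 0.32×12 = 12.9700
Highest R₀: strategy Q with 36.4900.

36.49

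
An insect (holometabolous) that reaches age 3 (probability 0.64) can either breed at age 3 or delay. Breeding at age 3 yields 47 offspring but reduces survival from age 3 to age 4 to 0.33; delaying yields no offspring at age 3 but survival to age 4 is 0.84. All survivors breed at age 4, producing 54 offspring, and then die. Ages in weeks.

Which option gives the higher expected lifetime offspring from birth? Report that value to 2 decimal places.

41.48

breed at age 3: R₀ = 0.64 × (47 + 0.33 × 54) = 0.64 × 64.8200 = 41.4848
delay to age 4: R₀ = 0.64 × (0.84 × 54) = 0.64 × 45.3600 = 29.0304
Higher: breed at age 3 (41.4848).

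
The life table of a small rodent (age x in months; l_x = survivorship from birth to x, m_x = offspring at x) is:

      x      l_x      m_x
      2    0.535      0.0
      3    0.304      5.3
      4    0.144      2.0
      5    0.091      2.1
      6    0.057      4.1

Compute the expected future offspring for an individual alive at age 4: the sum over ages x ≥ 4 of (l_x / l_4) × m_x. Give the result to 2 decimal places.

4.95

l_4 = 0.144. Conditional survival from age 4 to x is l_x / l_4.
  x=4: (0.144/0.144) × 2.0 = 2.0000
  x=5: (0.091/0.144) × 2.1 = 1.3271
  x=6: (0.057/0.144) × 4.1 = 1.6229
Sum = 2.0000 + 1.3271 + 1.6229 = 4.9500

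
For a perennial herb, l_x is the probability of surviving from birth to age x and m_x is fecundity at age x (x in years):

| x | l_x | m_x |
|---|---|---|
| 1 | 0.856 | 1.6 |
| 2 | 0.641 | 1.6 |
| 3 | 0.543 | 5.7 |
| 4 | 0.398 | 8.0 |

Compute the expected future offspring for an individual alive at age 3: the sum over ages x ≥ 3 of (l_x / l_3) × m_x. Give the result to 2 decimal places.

11.56

l_3 = 0.543. Conditional survival from age 3 to x is l_x / l_3.
  x=3: (0.543/0.543) × 5.7 = 5.7000
  x=4: (0.398/0.543) × 8.0 = 5.8637
Sum = 5.7000 + 5.8637 = 11.5637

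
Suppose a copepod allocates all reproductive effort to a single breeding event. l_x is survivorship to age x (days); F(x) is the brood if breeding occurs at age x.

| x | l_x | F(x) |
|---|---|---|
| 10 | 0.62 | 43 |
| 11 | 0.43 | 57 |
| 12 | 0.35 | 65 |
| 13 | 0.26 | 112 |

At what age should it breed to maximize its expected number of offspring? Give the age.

Expected offspring if breeding at age x = l_x × F(x):
  age 10: 0.62 × 43 = 26.660
  age 11: 0.43 × 57 = 24.510
  age 12: 0.35 × 65 = 22.750
  age 13: 0.26 × 112 = 29.120
Maximum at age 13 (29.120).

13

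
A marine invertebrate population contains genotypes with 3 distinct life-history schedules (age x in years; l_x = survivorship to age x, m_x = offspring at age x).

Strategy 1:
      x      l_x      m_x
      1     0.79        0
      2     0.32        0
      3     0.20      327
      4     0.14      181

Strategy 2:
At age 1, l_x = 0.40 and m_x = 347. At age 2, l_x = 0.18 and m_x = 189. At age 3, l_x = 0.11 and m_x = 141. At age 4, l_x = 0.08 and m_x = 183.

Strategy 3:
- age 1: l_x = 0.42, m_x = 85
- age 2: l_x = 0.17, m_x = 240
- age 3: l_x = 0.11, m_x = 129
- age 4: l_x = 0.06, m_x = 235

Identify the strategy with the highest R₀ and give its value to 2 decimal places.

202.97

Strategy 1: R₀ = 0.79×0 + 0.32×0 + 0.20×327 + 0.14×181 = 90.7400
Strategy 2: R₀ = 0.40×347 + 0.18×189 + 0.11×141 + 0.08×183 = 202.9700
Strategy 3: R₀ = 0.42×85 + 0.17×240 + 0.11×129 + 0.06×235 = 104.7900
Highest R₀: strategy 2 with 202.9700.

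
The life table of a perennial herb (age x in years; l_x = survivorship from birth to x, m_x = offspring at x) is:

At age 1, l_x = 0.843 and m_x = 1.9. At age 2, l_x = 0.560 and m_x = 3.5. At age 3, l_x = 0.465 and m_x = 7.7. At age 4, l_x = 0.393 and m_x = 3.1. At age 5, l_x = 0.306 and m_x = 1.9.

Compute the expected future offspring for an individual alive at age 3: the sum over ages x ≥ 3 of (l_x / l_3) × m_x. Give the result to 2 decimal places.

l_3 = 0.465. Conditional survival from age 3 to x is l_x / l_3.
  x=3: (0.465/0.465) × 7.7 = 7.7000
  x=4: (0.393/0.465) × 3.1 = 2.6200
  x=5: (0.306/0.465) × 1.9 = 1.2503
Sum = 7.7000 + 2.6200 + 1.2503 = 11.5703

11.57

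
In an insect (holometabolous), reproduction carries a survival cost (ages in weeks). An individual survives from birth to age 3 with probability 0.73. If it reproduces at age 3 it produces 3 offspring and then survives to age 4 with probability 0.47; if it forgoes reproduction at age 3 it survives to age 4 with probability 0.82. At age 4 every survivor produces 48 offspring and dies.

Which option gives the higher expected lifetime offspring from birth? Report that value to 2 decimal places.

breed at age 3: R₀ = 0.73 × (3 + 0.47 × 48) = 0.73 × 25.5600 = 18.6588
delay to age 4: R₀ = 0.73 × (0.82 × 48) = 0.73 × 39.3600 = 28.7328
Higher: delay to age 4 (28.7328).

28.73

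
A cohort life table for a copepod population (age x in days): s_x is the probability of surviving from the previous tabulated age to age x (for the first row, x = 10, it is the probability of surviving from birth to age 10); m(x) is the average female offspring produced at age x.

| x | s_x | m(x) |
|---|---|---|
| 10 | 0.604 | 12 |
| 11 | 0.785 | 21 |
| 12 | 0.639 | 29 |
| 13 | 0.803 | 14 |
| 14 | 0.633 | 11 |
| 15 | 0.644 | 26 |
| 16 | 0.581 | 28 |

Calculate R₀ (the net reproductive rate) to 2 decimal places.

Survivorship from birth: l_x = s_10·s_11·…·s_x.
  l_10 = 0.60400
  l_11 = 0.47414
  l_12 = 0.30298
  l_13 = 0.24329
  l_14 = 0.15400
  l_15 = 0.09918
  l_16 = 0.05762
R₀ = Σ l_x m(x):
  age 10: 0.60400 × 12 = 7.2480
  age 11: 0.47414 × 21 = 9.9569
  age 12: 0.30298 × 29 = 8.7864
  age 13: 0.24329 × 14 = 3.4061
  age 14: 0.15400 × 11 = 1.6940
  age 15: 0.09918 × 26 = 2.5787
  age 16: 0.05762 × 28 = 1.6134
R₀ = 7.2480 + 9.9569 + 8.7864 + 3.4061 + 1.6940 + 2.5787 + 1.6134 = 35.2835

35.28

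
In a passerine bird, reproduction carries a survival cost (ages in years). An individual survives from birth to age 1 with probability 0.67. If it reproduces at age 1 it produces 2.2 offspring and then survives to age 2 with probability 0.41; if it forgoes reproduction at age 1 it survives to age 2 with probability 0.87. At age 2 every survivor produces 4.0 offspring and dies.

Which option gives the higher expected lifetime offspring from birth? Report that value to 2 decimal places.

2.57

breed at age 1: R₀ = 0.67 × (2.2 + 0.41 × 4.0) = 0.67 × 3.8400 = 2.5728
delay to age 2: R₀ = 0.67 × (0.87 × 4.0) = 0.67 × 3.4800 = 2.3316
Higher: breed at age 1 (2.5728).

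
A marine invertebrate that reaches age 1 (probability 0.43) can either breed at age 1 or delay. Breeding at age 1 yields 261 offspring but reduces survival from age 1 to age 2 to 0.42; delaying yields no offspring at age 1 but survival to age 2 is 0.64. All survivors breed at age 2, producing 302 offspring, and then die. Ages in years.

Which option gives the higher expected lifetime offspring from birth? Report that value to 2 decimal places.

breed at age 1: R₀ = 0.43 × (261 + 0.42 × 302) = 0.43 × 387.8400 = 166.7712
delay to age 2: R₀ = 0.43 × (0.64 × 302) = 0.43 × 193.2800 = 83.1104
Higher: breed at age 1 (166.7712).

166.77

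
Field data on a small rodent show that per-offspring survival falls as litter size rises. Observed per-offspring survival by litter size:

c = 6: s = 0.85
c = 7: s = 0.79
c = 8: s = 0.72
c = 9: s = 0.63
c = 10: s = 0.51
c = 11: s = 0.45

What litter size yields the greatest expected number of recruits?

8

Expected recruits = c × s(c):
  c=6: 6 × 0.85 = 5.100
  c=7: 7 × 0.79 = 5.530
  c=8: 8 × 0.72 = 5.760
  c=9: 9 × 0.63 = 5.670
  c=10: 10 × 0.51 = 5.100
  c=11: 11 × 0.45 = 4.950
Maximum at c = 8 (5.760 recruits).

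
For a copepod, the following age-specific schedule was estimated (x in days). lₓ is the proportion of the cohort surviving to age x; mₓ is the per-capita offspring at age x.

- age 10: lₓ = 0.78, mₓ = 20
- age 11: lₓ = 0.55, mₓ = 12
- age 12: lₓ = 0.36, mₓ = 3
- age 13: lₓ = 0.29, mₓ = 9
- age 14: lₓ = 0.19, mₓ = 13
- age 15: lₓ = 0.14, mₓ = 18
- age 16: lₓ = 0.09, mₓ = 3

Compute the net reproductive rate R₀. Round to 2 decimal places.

31.15

R₀ = Σ lₓ mₓ:
  age 10: 0.78 × 20 = 15.6000
  age 11: 0.55 × 12 = 6.6000
  age 12: 0.36 × 3 = 1.0800
  age 13: 0.29 × 9 = 2.6100
  age 14: 0.19 × 13 = 2.4700
  age 15: 0.14 × 18 = 2.5200
  age 16: 0.09 × 3 = 0.2700
R₀ = 15.6000 + 6.6000 + 1.0800 + 2.6100 + 2.4700 + 2.5200 + 0.2700 = 31.1500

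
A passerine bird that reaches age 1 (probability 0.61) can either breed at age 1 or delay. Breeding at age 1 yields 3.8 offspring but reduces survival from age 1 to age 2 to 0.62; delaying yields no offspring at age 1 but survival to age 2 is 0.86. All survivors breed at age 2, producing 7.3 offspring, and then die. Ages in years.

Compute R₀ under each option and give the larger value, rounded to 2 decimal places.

5.08

breed at age 1: R₀ = 0.61 × (3.8 + 0.62 × 7.3) = 0.61 × 8.3260 = 5.0789
delay to age 2: R₀ = 0.61 × (0.86 × 7.3) = 0.61 × 6.2780 = 3.8296
Higher: breed at age 1 (5.0789).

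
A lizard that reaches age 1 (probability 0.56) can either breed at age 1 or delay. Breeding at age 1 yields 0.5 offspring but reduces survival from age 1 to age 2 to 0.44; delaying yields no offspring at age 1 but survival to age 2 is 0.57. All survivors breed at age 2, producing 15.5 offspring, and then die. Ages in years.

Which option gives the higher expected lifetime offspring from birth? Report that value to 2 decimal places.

4.95

breed at age 1: R₀ = 0.56 × (0.5 + 0.44 × 15.5) = 0.56 × 7.3200 = 4.0992
delay to age 2: R₀ = 0.56 × (0.57 × 15.5) = 0.56 × 8.8350 = 4.9476
Higher: delay to age 2 (4.9476).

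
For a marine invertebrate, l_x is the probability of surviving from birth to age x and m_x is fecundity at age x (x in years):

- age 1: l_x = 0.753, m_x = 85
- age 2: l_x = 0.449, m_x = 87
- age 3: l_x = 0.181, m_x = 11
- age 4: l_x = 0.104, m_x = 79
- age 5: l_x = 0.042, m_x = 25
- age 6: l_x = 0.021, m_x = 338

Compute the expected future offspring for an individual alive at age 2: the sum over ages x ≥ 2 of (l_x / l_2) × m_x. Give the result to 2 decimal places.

l_2 = 0.449. Conditional survival from age 2 to x is l_x / l_2.
  x=2: (0.449/0.449) × 87 = 87.0000
  x=3: (0.181/0.449) × 11 = 4.4343
  x=4: (0.104/0.449) × 79 = 18.2984
  x=5: (0.042/0.449) × 25 = 2.3385
  x=6: (0.021/0.449) × 338 = 15.8085
Sum = 87.0000 + 4.4343 + 18.2984 + 2.3385 + 15.8085 = 127.8797

127.88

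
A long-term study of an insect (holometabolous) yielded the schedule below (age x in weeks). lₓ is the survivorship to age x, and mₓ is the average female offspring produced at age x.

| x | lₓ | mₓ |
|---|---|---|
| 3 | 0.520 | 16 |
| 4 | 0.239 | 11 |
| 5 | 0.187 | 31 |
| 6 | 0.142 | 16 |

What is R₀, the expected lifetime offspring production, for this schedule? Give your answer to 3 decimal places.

19.018

R₀ = Σ lₓ mₓ:
  age 3: 0.520 × 16 = 8.3200
  age 4: 0.239 × 11 = 2.6290
  age 5: 0.187 × 31 = 5.7970
  age 6: 0.142 × 16 = 2.2720
R₀ = 8.3200 + 2.6290 + 5.7970 + 2.2720 = 19.0180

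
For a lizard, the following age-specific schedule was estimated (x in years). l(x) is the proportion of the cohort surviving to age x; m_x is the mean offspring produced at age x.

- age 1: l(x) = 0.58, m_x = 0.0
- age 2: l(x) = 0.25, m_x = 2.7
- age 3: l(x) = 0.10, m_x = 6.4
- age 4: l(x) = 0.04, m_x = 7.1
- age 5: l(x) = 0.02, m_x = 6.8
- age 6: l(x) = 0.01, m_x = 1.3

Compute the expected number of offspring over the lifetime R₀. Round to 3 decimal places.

1.748

R₀ = Σ l(x) m_x:
  age 1: 0.58 × 0.0 = 0.0000
  age 2: 0.25 × 2.7 = 0.6750
  age 3: 0.10 × 6.4 = 0.6400
  age 4: 0.04 × 7.1 = 0.2840
  age 5: 0.02 × 6.8 = 0.1360
  age 6: 0.01 × 1.3 = 0.0130
R₀ = 0.0000 + 0.6750 + 0.6400 + 0.2840 + 0.1360 + 0.0130 = 1.7480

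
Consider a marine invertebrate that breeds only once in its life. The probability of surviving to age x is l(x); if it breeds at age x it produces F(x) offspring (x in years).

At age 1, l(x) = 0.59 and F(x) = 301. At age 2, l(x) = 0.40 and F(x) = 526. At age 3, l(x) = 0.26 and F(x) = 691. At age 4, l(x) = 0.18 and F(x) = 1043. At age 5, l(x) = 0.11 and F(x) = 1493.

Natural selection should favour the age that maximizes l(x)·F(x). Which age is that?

2

Expected offspring if breeding at age x = l(x) × F(x):
  age 1: 0.59 × 301 = 177.590
  age 2: 0.40 × 526 = 210.400
  age 3: 0.26 × 691 = 179.660
  age 4: 0.18 × 1043 = 187.740
  age 5: 0.11 × 1493 = 164.230
Maximum at age 2 (210.400).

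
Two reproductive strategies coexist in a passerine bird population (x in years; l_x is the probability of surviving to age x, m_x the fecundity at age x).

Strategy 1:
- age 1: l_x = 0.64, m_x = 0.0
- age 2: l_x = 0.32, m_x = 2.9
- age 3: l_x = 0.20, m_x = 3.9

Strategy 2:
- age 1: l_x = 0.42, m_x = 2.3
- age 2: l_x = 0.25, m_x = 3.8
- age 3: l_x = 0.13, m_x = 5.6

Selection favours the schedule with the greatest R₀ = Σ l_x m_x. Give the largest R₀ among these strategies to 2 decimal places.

2.64

Strategy 1: R₀ = 0.64×0.0 + 0.32×2.9 + 0.20×3.9 = 1.7080
Strategy 2: R₀ = 0.42×2.3 + 0.25×3.8 + 0.13×5.6 = 2.6440
Highest R₀: strategy 2 with 2.6440.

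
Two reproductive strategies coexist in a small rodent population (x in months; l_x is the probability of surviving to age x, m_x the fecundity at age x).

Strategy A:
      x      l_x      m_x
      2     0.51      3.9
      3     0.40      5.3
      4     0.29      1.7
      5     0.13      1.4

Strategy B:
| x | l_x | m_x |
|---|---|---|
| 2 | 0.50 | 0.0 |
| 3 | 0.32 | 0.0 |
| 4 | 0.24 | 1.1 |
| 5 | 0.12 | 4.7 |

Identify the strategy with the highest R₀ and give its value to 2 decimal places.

4.78

Strategy A: R₀ = 0.51×3.9 + 0.40×5.3 + 0.29×1.7 + 0.13×1.4 = 4.7840
Strategy B: R₀ = 0.50×0.0 + 0.32×0.0 + 0.24×1.1 + 0.12×4.7 = 0.8280
Highest R₀: strategy A with 4.7840.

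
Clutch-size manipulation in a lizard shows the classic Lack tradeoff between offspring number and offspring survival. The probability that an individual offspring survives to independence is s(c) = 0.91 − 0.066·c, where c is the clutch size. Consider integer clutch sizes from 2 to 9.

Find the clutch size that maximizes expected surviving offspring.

Expected surviving offspring = c × s(c):
  c=2: 2 × 0.778 = 1.556
  c=3: 3 × 0.712 = 2.136
  c=4: 4 × 0.646 = 2.584
  c=5: 5 × 0.580 = 2.900
  c=6: 6 × 0.514 = 3.084
  c=7: 7 × 0.448 = 3.136
  c=8: 8 × 0.382 = 3.056
  c=9: 9 × 0.316 = 2.844
Maximum at c = 7 (3.136 surviving offspring).

7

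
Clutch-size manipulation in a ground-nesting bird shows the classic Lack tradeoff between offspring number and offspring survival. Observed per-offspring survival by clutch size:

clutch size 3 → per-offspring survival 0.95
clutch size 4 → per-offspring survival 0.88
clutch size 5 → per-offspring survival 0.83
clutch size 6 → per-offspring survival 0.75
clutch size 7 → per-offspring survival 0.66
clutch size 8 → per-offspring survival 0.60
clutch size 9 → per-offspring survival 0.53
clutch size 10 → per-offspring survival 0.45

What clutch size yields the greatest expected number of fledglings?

8

Expected fledglings = c × s(c):
  c=3: 3 × 0.95 = 2.850
  c=4: 4 × 0.88 = 3.520
  c=5: 5 × 0.83 = 4.150
  c=6: 6 × 0.75 = 4.500
  c=7: 7 × 0.66 = 4.620
  c=8: 8 × 0.60 = 4.800
  c=9: 9 × 0.53 = 4.770
  c=10: 10 × 0.45 = 4.500
Maximum at c = 8 (4.800 fledglings).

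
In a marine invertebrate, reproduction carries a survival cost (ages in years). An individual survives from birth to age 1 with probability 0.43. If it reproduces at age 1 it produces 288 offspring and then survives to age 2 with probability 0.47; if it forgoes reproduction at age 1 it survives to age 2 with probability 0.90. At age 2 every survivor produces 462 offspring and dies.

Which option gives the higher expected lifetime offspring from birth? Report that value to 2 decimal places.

breed at age 1: R₀ = 0.43 × (288 + 0.47 × 462) = 0.43 × 505.1400 = 217.2102
delay to age 2: R₀ = 0.43 × (0.90 × 462) = 0.43 × 415.8000 = 178.7940
Higher: breed at age 1 (217.2102).

217.21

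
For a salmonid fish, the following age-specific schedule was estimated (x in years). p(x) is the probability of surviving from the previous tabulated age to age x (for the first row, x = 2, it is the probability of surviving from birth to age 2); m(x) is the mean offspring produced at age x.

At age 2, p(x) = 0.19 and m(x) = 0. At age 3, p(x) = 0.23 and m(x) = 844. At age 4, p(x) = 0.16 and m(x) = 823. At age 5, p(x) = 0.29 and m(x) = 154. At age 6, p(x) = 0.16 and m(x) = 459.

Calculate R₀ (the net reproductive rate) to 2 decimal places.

Survivorship from birth: l_x = p_2·p_3·…·p_x.
  l_2 = 0.19000
  l_3 = 0.04370
  l_4 = 0.00699
  l_5 = 0.00203
  l_6 = 0.00032
R₀ = Σ l_x m(x):
  age 2: 0.19000 × 0 = 0.0000
  age 3: 0.04370 × 844 = 36.8828
  age 4: 0.00699 × 823 = 5.7528
  age 5: 0.00203 × 154 = 0.3126
  age 6: 0.00032 × 459 = 0.1469
R₀ = 0.0000 + 36.8828 + 5.7528 + 0.3126 + 0.1469 = 43.0951

43.10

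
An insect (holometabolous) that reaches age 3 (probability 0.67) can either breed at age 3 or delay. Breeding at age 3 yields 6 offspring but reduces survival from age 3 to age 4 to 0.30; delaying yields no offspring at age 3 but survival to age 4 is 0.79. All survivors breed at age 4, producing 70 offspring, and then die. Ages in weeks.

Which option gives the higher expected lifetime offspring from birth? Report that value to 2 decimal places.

37.05

breed at age 3: R₀ = 0.67 × (6 + 0.30 × 70) = 0.67 × 27.0000 = 18.0900
delay to age 4: R₀ = 0.67 × (0.79 × 70) = 0.67 × 55.3000 = 37.0510
Higher: delay to age 4 (37.0510).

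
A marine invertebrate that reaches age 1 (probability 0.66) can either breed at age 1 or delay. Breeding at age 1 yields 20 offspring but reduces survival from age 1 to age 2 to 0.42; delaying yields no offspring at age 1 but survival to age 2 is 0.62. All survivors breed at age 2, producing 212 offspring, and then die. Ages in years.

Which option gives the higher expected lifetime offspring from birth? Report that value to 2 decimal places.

breed at age 1: R₀ = 0.66 × (20 + 0.42 × 212) = 0.66 × 109.0400 = 71.9664
delay to age 2: R₀ = 0.66 × (0.62 × 212) = 0.66 × 131.4400 = 86.7504
Higher: delay to age 2 (86.7504).

86.75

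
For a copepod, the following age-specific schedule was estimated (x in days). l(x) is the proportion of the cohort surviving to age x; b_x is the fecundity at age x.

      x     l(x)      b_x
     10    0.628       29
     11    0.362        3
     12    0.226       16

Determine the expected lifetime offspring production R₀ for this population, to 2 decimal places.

22.91

R₀ = Σ l(x) b_x:
  age 10: 0.628 × 29 = 18.2120
  age 11: 0.362 × 3 = 1.0860
  age 12: 0.226 × 16 = 3.6160
R₀ = 18.2120 + 1.0860 + 3.6160 = 22.9140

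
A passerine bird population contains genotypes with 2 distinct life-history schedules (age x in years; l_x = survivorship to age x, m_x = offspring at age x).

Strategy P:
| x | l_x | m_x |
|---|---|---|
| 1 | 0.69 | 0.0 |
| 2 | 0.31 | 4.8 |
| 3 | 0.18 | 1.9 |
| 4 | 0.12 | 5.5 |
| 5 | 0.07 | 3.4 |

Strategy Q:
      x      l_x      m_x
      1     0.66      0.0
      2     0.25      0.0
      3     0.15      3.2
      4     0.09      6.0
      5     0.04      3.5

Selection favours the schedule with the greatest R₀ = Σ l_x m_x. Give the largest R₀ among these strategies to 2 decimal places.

Strategy P: R₀ = 0.69×0.0 + 0.31×4.8 + 0.18×1.9 + 0.12×5.5 + 0.07×3.4 = 2.7280
Strategy Q: R₀ = 0.66×0.0 + 0.25×0.0 + 0.15×3.2 + 0.09×6.0 + 0.04×3.5 = 1.1600
Highest R₀: strategy P with 2.7280.

2.73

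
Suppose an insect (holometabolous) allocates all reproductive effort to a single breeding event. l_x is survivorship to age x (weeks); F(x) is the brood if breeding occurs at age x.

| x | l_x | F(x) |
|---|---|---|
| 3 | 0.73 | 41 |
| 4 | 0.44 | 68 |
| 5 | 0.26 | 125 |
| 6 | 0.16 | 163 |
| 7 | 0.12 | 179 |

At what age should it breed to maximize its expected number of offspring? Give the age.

Expected offspring if breeding at age x = l_x × F(x):
  age 3: 0.73 × 41 = 29.930
  age 4: 0.44 × 68 = 29.920
  age 5: 0.26 × 125 = 32.500
  age 6: 0.16 × 163 = 26.080
  age 7: 0.12 × 179 = 21.480
Maximum at age 5 (32.500).

5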